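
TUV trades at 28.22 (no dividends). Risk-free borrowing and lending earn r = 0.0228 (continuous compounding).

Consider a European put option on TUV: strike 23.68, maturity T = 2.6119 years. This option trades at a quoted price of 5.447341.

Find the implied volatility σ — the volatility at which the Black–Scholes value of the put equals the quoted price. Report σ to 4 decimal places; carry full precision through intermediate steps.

sigma = 0.5112

At σ = 0.5112 the Black–Scholes value reproduces the quote:
σ√T = 0.5112·√2.6119 = 0.826169
d₁ = (ln(S/K) + (r+σ²/2)T) / (σ√T) = (ln(28.22/23.68) + (0.0228+0.5112²/2)·2.6119) / 0.826169 = (0.175400 + 0.400829) / 0.826169 = 0.697471
d₂ = d₁ − σ√T = 0.697471 − 0.826169 = -0.128698
e^{−rT} = 0.942187
N(−d₁) = 0.242754,  N(−d₂) = 0.551202
V = K·e^{−rT}·N(−d₂) − S·N(−d₁) = 12.297858 − 6.850517 = 5.447341 (the observed quote) — the price is monotone increasing in volatility, hence this σ is the only solution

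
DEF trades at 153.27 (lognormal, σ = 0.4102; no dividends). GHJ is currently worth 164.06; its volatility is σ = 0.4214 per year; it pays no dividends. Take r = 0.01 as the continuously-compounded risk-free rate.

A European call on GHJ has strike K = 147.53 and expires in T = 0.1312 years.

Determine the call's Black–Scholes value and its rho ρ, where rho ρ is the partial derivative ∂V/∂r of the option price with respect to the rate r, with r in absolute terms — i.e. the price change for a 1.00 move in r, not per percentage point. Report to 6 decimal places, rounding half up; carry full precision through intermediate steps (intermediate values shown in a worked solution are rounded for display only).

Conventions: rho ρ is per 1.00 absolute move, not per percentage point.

price = 20.083576
ρ = 14.208219

σ√T = 0.4214·√0.1312 = 0.152638
d₁ = (ln(S/K) + (r+σ²/2)T) / (σ√T) = (ln(164.06/147.53) + (0.01+0.4214²/2)·0.1312) / 0.152638 = (0.106201 + 0.012961) / 0.152638 = 0.780684
d₂ = d₁ − σ√T = 0.780684 − 0.152638 = 0.628047
e^{−rT} = 0.998689
N(d₁) = 0.782506,  N(d₂) = 0.735013
Call price V = S·N(d₁) − K·e^{−rT}·N(d₂) = 128.377927 − 108.294351 = 20.083576
ρ = K·T·e^{−rT}·N(d₂) = 14.208219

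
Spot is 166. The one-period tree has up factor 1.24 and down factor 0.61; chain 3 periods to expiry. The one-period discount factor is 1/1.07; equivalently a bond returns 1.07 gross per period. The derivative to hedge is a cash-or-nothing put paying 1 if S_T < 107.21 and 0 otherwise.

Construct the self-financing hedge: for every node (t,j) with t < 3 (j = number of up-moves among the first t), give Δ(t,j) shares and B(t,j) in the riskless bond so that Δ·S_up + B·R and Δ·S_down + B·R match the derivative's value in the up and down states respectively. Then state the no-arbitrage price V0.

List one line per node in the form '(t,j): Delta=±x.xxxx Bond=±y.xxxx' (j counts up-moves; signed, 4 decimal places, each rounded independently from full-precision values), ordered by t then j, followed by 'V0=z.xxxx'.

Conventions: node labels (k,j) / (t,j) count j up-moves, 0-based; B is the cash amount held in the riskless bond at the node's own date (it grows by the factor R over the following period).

No-arbitrage ⇒ martingale measure with p* = (R−d)/(u−d) = 0.7302.
Payoffs at expiry: V(3,0)=1.0000, V(3,1)=1.0000, V(3,2)=0.0000, V(3,3)=0.0000
Node (2,0) S=61.7686: V=(p*·1.0000+(1−p*)·1.0000)/1.07=0.9346; Δ=(1.0000−1.0000)/(76.5931−37.6788)=0.0000; B=V−Δ·S=0.9346
Node (2,1) S=125.5624: V=(p*·0.0000+(1−p*)·1.0000)/1.07=0.2522; Δ=(0.0000−1.0000)/(155.6974−76.5931)=-0.0126; B=V−Δ·S=1.8395
Node (2,2) S=255.2416: V=(p*·0.0000+(1−p*)·0.0000)/1.07=0.0000; Δ=(0.0000−0.0000)/(316.4996−155.6974)=0.0000; B=V−Δ·S=0.0000
Node (1,0) S=101.2600: V=(p*·0.2522+(1−p*)·0.9346)/1.07=0.4078; Δ=(0.2522−0.9346)/(125.5624−61.7686)=-0.0107; B=V−Δ·S=1.4909
Node (1,1) S=205.8400: V=(p*·0.0000+(1−p*)·0.2522)/1.07=0.0636; Δ=(0.0000−0.2522)/(255.2416−125.5624)=-0.0019; B=V−Δ·S=0.4639
Node (0,0) S=166.0000: V=(p*·0.0636+(1−p*)·0.4078)/1.07=0.1462; Δ=(0.0636−0.4078)/(205.8400−101.2600)=-0.0033; B=V−Δ·S=0.6926
Verification: the root portfolio costs Δ(0,0)·S0 + B(0,0) = 0.1462, matching V0.

(0,0): Delta=-0.0033 Bond=0.6926
(1,0): Delta=-0.0107 Bond=1.4909
(1,1): Delta=-0.0019 Bond=0.4639
(2,0): Delta=0.0000 Bond=0.9346
(2,1): Delta=-0.0126 Bond=1.8395
(2,2): Delta=0.0000 Bond=0.0000
V0=0.1462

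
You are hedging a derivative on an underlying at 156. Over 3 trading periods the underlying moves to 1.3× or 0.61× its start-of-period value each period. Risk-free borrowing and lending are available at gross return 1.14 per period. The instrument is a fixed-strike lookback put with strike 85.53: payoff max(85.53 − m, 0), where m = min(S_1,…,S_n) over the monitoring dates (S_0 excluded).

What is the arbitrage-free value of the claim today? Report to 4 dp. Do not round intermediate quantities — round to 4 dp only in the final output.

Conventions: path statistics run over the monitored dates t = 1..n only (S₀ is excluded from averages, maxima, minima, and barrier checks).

price = 1.7493

Risk-neutral up-probability p* = (R−d)/(u−d) = (1.14−0.61)/(1.3−0.61) = 0.7681; the claim prices as the p*-weighted sum of path payoffs discounted by R^3.
Enumerate all 2^3 = 8 price paths (U = up ×1.3, D = down ×0.61); each path with k up-moves has probability p*^k·(1−p*)^(3−k).
DDD: m=35.4090, payoff=50.1210, prob=0.012468
UDD: m=75.4619, payoff=10.0681, prob=0.041302
DUD: m=75.4619, payoff=10.0681, prob=0.041302
UUD: m=160.8204, payoff=0.0000, prob=0.136812
DDU: m=58.0476, payoff=27.4824, prob=0.041302
UDU: m=123.7080, payoff=0.0000, prob=0.136812
DUU: m=95.1600, payoff=0.0000, prob=0.136812
UUU: m=202.8000, payoff=0.0000, prob=0.453190
Price = Σ prob·payoff / R^3 = 2.591665 / 1.481544 = 1.7493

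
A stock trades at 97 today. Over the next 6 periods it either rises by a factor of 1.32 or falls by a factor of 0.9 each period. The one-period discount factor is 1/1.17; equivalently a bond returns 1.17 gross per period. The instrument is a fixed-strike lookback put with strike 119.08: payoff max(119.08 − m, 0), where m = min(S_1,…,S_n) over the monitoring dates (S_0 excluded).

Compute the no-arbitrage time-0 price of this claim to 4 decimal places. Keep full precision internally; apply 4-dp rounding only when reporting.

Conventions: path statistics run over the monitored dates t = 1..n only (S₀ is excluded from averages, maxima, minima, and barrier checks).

Risk-neutral up-probability p* = (R−d)/(u−d) = (1.17−0.9)/(1.32−0.9) = 0.6429; the claim prices as the p*-weighted sum of path payoffs discounted by R^6.
Enumerate all 2^6 = 64 price paths (U = up ×1.32, D = down ×0.9); each path with k up-moves has probability p*^k·(1−p*)^(6−k).
DDDDDD: m=51.5498, payoff=67.5302, prob=0.002075
UDDDDD: m=75.6063, payoff=43.4737, prob=0.003735
DUDDDD: m=75.6063, payoff=43.4737, prob=0.003735
UUDDDD: m=110.8893, payoff=8.1907, prob=0.006724
DDUDDD: m=75.6063, payoff=43.4737, prob=0.003735
UDUDDD: m=110.8893, payoff=8.1907, prob=0.006724
DUUDDD: m=87.3000, payoff=31.7800, prob=0.006724
UUUDDD: m=128.0400, payoff=0.0000, prob=0.012102
DDDUDD: m=70.7130, payoff=48.3670, prob=0.003735
UDDUDD: m=103.7124, payoff=15.3676, prob=0.006724
DUDUDD: m=87.3000, payoff=31.7800, prob=0.006724
UUDUDD: m=128.0400, payoff=0.0000, prob=0.012102
DDUUDD: m=78.5700, payoff=40.5100, prob=0.006724
UDUUDD: m=115.2360, payoff=3.8440, prob=0.012102
DUUUDD: m=87.3000, payoff=31.7800, prob=0.012102
UUUUDD: m=128.0400, payoff=0.0000, prob=0.021784
DDDDUD: m=63.6417, payoff=55.4383, prob=0.003735
UDDDUD: m=93.3412, payoff=25.7388, prob=0.006724
DUDDUD: m=87.3000, payoff=31.7800, prob=0.006724
UUDDUD: m=128.0400, payoff=0.0000, prob=0.012102
DDUDUD: m=78.5700, payoff=40.5100, prob=0.006724
UDUDUD: m=115.2360, payoff=3.8440, prob=0.012102
DUUDUD: m=87.3000, payoff=31.7800, prob=0.012102
UUUDUD: m=128.0400, payoff=0.0000, prob=0.021784
DDDUUD: m=70.7130, payoff=48.3670, prob=0.006724
UDDUUD: m=103.7124, payoff=15.3676, prob=0.012102
DUDUUD: m=87.3000, payoff=31.7800, prob=0.012102
UUDUUD: m=128.0400, payoff=0.0000, prob=0.021784
DDUUUD: m=78.5700, payoff=40.5100, prob=0.012102
UDUUUD: m=115.2360, payoff=3.8440, prob=0.021784
DUUUUD: m=87.3000, payoff=31.7800, prob=0.021784
UUUUUD: m=128.0400, payoff=0.0000, prob=0.039212
DDDDDU: m=57.2775, payoff=61.8025, prob=0.003735
UDDDDU: m=84.0070, payoff=35.0730, prob=0.006724
DUDDDU: m=84.0070, payoff=35.0730, prob=0.006724
UUDDDU: m=123.2103, payoff=0.0000, prob=0.012102
DDUDDU: m=78.5700, payoff=40.5100, prob=0.006724
UDUDDU: m=115.2360, payoff=3.8440, prob=0.012102
DUUDDU: m=87.3000, payoff=31.7800, prob=0.012102
UUUDDU: m=128.0400, payoff=0.0000, prob=0.021784
DDDUDU: m=70.7130, payoff=48.3670, prob=0.006724
UDDUDU: m=103.7124, payoff=15.3676, prob=0.012102
DUDUDU: m=87.3000, payoff=31.7800, prob=0.012102
UUDUDU: m=128.0400, payoff=0.0000, prob=0.021784
DDUUDU: m=78.5700, payoff=40.5100, prob=0.012102
UDUUDU: m=115.2360, payoff=3.8440, prob=0.021784
DUUUDU: m=87.3000, payoff=31.7800, prob=0.021784
UUUUDU: m=128.0400, payoff=0.0000, prob=0.039212
DDDDUU: m=63.6417, payoff=55.4383, prob=0.006724
UDDDUU: m=93.3412, payoff=25.7388, prob=0.012102
DUDDUU: m=87.3000, payoff=31.7800, prob=0.012102
UUDDUU: m=128.0400, payoff=0.0000, prob=0.021784
DDUDUU: m=78.5700, payoff=40.5100, prob=0.012102
UDUDUU: m=115.2360, payoff=3.8440, prob=0.021784
DUUDUU: m=87.3000, payoff=31.7800, prob=0.021784
UUUDUU: m=128.0400, payoff=0.0000, prob=0.039212
DDDUUU: m=70.7130, payoff=48.3670, prob=0.012102
UDDUUU: m=103.7124, payoff=15.3676, prob=0.021784
DUDUUU: m=87.3000, payoff=31.7800, prob=0.021784
UUDUUU: m=128.0400, payoff=0.0000, prob=0.039212
DDUUUU: m=78.5700, payoff=40.5100, prob=0.021784
UDUUUU: m=115.2360, payoff=3.8440, prob=0.039212
DUUUUU: m=87.3000, payoff=31.7800, prob=0.039212
UUUUUU: m=128.0400, payoff=0.0000, prob=0.070581
Price = Σ prob·payoff / R^6 = 15.406706 / 2.565164 = 6.0061

price = 6.0061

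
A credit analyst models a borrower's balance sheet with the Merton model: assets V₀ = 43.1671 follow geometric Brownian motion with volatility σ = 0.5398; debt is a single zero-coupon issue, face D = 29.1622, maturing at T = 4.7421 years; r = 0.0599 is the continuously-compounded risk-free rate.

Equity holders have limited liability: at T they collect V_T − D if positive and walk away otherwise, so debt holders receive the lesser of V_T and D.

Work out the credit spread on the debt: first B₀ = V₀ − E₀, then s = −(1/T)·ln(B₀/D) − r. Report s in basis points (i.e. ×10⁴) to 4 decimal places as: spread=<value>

spread=647.1158

Apply the equity-as-call identities (strike 29.1622, horizon 4.7421 years):
d₁ = [ln(V₀/D) + (r + σ²/2)T] / (σ√T)
   = [ln(43.1671/29.1622) + (0.0599 + 0.5·0.5398²)·4.7421] / (0.5398·√4.7421)
   = [0.392205 + 0.974938] / 1.175488 = 1.163043
d₂ = d₁ − σ√T = 1.163043 − 1.175488 = -0.012445
N(d₁) = 0.877594,  N(d₂) = 0.495035,  e^(−rT) = 0.752728
E₀ = V₀·N(d₁) − D·e^(−rT)·N(d₂)
   = 43.1671·0.877594 − 29.1622·0.752728·0.495035 = 27.016572
B₀ = V₀ − E₀ = 43.1671 − 27.016572 = 16.150528
spread = −(1/T)·ln(B₀/D) − r = −(1/4.7421)·ln(16.150528/29.1622) − 0.0599 = 0.06471158
in basis points: 0.06471158 × 10⁴ = 647.1158 bp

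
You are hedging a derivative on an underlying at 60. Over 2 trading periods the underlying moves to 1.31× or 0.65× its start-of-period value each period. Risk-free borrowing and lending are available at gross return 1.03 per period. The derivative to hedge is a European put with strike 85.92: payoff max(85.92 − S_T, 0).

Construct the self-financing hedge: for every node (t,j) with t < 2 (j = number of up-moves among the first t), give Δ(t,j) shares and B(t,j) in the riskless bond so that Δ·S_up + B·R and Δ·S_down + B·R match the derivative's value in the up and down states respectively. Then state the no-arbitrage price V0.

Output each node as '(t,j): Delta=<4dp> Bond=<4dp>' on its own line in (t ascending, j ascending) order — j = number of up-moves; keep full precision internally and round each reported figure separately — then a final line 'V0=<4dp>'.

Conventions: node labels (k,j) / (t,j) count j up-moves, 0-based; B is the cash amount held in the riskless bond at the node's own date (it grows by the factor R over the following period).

Arbitrage-free pricing uses the up-move probability p* = (R−d)/(u−d) = 0.5758, discounting each step at R = 1.03.
Expiry values: V(2,0)=60.5700, V(2,1)=34.8300, V(2,2)=0.0000
Node (1,0) S=39.0000: V=(p*·34.8300+(1−p*)·60.5700)/1.03=44.4175; Δ=(34.8300−60.5700)/(51.0900−25.3500)=-1.0000; B=V−Δ·S=83.4175
Node (1,1) S=78.6000: V=(p*·0.0000+(1−p*)·34.8300)/1.03=14.3460; Δ=(0.0000−34.8300)/(102.9660−51.0900)=-0.6714; B=V−Δ·S=67.1187
Node (0,0) S=60.0000: V=(p*·14.3460+(1−p*)·44.4175)/1.03=26.3142; Δ=(14.3460−44.4175)/(78.6000−39.0000)=-0.7594; B=V−Δ·S=71.8770
Check: Δ(0,0)·S0 + B(0,0) = 26.3142 = V0.

(0,0): Delta=-0.7594 Bond=71.8770
(1,0): Delta=-1.0000 Bond=83.4175
(1,1): Delta=-0.6714 Bond=67.1187
V0=26.3142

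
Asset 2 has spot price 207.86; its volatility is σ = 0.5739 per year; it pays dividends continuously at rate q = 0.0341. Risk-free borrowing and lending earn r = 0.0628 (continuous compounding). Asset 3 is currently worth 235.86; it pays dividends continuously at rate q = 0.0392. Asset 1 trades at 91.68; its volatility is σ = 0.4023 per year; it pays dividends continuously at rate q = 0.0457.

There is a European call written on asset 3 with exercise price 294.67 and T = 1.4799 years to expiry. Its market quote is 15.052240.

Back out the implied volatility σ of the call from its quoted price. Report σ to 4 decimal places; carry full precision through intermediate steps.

At σ = 0.2797 the Black–Scholes value reproduces the quote:
σ√T = 0.2797·√1.4799 = 0.340258
d₁ = (ln(S/K) + (r−q+σ²/2)T) / (σ√T) = (ln(235.86/294.67) + (0.0628−0.0392+0.2797²/2)·1.4799) / 0.340258 = (-0.222618 + 0.092813) / 0.340258 = -0.381487
d₂ = d₁ − σ√T = -0.381487 − 0.340258 = -0.721746
e^{−rT} = 0.911250
e^{−qT} = 0.943639
N(d₁) = 0.351421,  N(d₂) = 0.235225
V = S·e^{−qT}·N(d₁) − K·e^{−rT}·N(d₂) = 78.214538 − 63.162297 = 15.052240 (the observed quote) — the price is monotone increasing in volatility, hence this σ is the only solution

sigma = 0.2797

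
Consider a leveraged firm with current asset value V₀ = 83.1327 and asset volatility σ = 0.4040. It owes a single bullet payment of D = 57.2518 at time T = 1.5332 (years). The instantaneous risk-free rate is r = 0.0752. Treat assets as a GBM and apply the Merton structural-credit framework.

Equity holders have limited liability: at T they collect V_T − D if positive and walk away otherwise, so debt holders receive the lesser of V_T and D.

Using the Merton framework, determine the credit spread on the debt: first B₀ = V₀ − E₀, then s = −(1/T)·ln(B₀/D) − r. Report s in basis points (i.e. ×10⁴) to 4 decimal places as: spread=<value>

Work the structural quantities from V₀ = 83.1327 against face 57.2518:
d₁ = [ln(V₀/D) + (r + σ²/2)T] / (σ√T)
   = [ln(83.1327/57.2518) + (0.0752 + 0.5·0.4040²)·1.5332] / (0.4040·√1.5332)
   = [0.372979 + 0.240418] / 0.500243 = 1.226199
d₂ = d₁ − σ√T = 1.226199 − 0.500243 = 0.725956
N(d₁) = 0.889938,  N(d₂) = 0.766067,  e^(−rT) = 0.891102
E₀ = V₀·N(d₁) − D·e^(−rT)·N(d₂)
   = 83.1327·0.889938 − 57.2518·0.891102·0.766067 = 34.900368
B₀ = V₀ − E₀ = 83.1327 − 34.900368 = 48.232332
spread = −(1/T)·ln(B₀/D) − r = −(1/1.5332)·ln(48.232332/57.2518) − 0.0752 = 0.03661157
in basis points: 0.03661157 × 10⁴ = 366.1157 bp

spread=366.1157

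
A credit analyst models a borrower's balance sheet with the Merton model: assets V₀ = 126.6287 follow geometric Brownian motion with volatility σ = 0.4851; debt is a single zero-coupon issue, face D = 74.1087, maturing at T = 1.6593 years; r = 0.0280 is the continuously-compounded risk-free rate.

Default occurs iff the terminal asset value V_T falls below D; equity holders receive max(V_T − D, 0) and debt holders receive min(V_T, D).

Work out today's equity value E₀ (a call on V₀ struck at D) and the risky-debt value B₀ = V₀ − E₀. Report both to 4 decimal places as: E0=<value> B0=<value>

Apply the equity-as-call identities (strike 74.1087, horizon 1.6593 years):
d₁ = [ln(V₀/D) + (r + σ²/2)T] / (σ√T)
   = [ln(126.6287/74.1087) + (0.0280 + 0.5·0.4851²)·1.6593] / (0.4851·√1.6593)
   = [0.535726 + 0.241695] / 0.624876 = 1.244122
d₂ = d₁ − σ√T = 1.244122 − 0.624876 = 0.619246
N(d₁) = 0.893273,  N(d₂) = 0.732123,  e^(−rT) = 0.954602
E₀ = V₀·N(d₁) − D·e^(−rT)·N(d₂)
   = 126.6287·0.893273 − 74.1087·0.954602·0.732123 = 61.320405
B₀ = V₀ − E₀ = 126.6287 − 61.320405 = 65.308295

E0=61.3204 B0=65.3083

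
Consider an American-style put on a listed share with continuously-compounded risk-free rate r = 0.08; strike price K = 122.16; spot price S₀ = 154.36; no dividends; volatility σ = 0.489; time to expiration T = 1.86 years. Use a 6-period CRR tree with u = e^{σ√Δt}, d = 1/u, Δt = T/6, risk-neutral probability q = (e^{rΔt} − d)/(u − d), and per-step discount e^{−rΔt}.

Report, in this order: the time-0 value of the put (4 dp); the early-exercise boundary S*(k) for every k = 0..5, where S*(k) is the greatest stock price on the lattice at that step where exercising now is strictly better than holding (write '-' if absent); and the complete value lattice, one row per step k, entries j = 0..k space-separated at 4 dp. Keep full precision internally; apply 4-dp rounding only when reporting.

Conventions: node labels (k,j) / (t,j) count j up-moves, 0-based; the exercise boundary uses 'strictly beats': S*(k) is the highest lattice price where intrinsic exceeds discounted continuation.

price = 16.4985
boundary = - - - 68.2035 51.9475 68.2035
tree:
16.4985
25.3248 7.7227
37.6828 13.1544 2.1945
53.9565 21.8840 4.3087 0.0000
70.2125 35.2242 8.4598 0.0000 0.0000
82.5940 53.9565 16.6103 0.0000 0.0000 0.0000
92.0245 70.2125 32.6133 0.0000 0.0000 0.0000 0.0000

Δt=0.31000, u=1.31293, d=0.76165, q=0.47790, disc=e^(-rΔt)=0.97550
k=6 terminal: V=max(K-S,0) → 92.0245 70.2125 32.6133 0.0000 0.0000 0.0000 0.0000
k=5: j=0 S=39.5660 intr=82.5940 cont=79.6017 V=82.5940[EX]; j=1 S=68.2035 intr=53.9565 cont=50.9641 V=53.9565[EX]; j=2 S=117.5688 intr=4.5912 cont=16.6103 V=16.6103[hold]; j=3 S=202.6644 intr=0.0000 cont=0.0000 V=0.0000[hold]; j=4 S=349.3515 intr=0.0000 cont=0.0000 V=0.0000[hold]; j=5 S=602.2098 intr=0.0000 cont=0.0000 V=0.0000[hold]  S*(5)=68.2035
k=4: j=0 S=51.9475 intr=70.2125 cont=67.2202 V=70.2125[EX]; j=1 S=89.5467 intr=32.6133 cont=35.2242 V=35.2242[hold]; j=2 S=154.3600 intr=0.0000 cont=8.4598 V=8.4598[hold]; j=3 S=266.0848 intr=0.0000 cont=0.0000 V=0.0000[hold]; j=4 S=458.6752 intr=0.0000 cont=0.0000 V=0.0000[hold]  S*(4)=51.9475
k=3: j=0 S=68.2035 intr=53.9565 cont=52.1814 V=53.9565[EX]; j=1 S=117.5688 intr=4.5912 cont=21.8840 V=21.8840[hold]; j=2 S=202.6644 intr=0.0000 cont=4.3087 V=4.3087[hold]; j=3 S=349.3515 intr=0.0000 cont=0.0000 V=0.0000[hold]  S*(3)=68.2035
k=2: j=0 S=89.5467 intr=32.6133 cont=37.6828 V=37.6828[hold]; j=1 S=154.3600 intr=0.0000 cont=13.1544 V=13.1544[hold]; j=2 S=266.0848 intr=0.0000 cont=2.1945 V=2.1945[hold]  S*(2)=-
k=1: j=0 S=117.5688 intr=4.5912 cont=25.3248 V=25.3248[hold]; j=1 S=202.6644 intr=0.0000 cont=7.7227 V=7.7227[hold]  S*(1)=-
k=0: j=0 S=154.3600 intr=0.0000 cont=16.4985 V=16.4985[hold]  S*(0)=-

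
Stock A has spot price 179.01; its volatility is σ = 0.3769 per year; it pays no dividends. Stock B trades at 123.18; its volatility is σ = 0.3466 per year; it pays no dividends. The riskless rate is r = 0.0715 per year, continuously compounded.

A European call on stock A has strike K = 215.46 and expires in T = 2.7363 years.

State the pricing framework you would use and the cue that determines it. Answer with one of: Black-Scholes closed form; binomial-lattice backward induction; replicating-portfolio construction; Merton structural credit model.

Key observation: with stock A following a GBM at constant σ and r, the European call struck at 215.46 prices in closed form — nothing here needs a stepwise model or a balance sheet.

framework: Black-Scholes closed form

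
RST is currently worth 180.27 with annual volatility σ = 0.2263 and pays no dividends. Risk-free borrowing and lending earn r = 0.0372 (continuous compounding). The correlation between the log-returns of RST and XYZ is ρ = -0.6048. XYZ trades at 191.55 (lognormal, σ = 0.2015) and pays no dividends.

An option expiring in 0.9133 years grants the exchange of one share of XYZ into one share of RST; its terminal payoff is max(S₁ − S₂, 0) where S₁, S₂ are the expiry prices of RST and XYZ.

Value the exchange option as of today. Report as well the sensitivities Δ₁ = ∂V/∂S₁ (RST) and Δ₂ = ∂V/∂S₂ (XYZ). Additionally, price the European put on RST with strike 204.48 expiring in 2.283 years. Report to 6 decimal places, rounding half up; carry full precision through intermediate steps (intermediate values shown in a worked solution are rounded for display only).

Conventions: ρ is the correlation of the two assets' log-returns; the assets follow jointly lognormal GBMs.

σ_eff = √(σ₁² + σ₂² − 2ρσ₁σ₂) = √(0.2263² + 0.2015² − 2·-0.6048·0.2263·0.2015) = 0.383368
d₁ = (ln(S₁/S₂) + (q₂ − q₁ + σ_eff²/2)T) / (σ_eff√T) = (ln(180.27/191.55) + (0.0 − 0.0 + 0.073486)·0.9133) / 0.366372 = 0.017526
d₂ = d₁ − σ_eff√T = 0.017526 − 0.366372 = -0.348846
N(d₁) = 0.506992,  N(d₂) = 0.363603
V = S₁·e^{−q₁T}·N(d₁) − S₂·e^{−q₂T}·N(d₂) = 91.395386 − 69.648059 = 21.747327
Δ₁ = e^{−q₁T}·N(d₁) = 0.506992;  Δ₂ = −e^{−q₂T}·N(d₂) = -0.363603
[vanilla: RST put K=204.48]
σ√T = 0.2263·√2.283 = 0.341930
d₁ = (ln(S/K) + (r+σ²/2)T) / (σ√T) = (ln(180.27/204.48) + (0.0372+0.2263²/2)·2.283) / 0.341930 = (-0.126014 + 0.143386) / 0.341930 = 0.050804
d₂ = d₁ − σ√T = 0.050804 − 0.341930 = -0.291127
e^{−rT} = 0.918579
N(−d₁) = 0.479741,  N(−d₂) = 0.614523
price = K·e^{−rT}·N(−d₂) − S·N(−d₁) = 115.426417 − 86.482909 = 28.943508

exchange price = 21.747327
Δ1 = 0.506992
Δ2 = -0.363603
price(RST put K=204.48) = 28.943508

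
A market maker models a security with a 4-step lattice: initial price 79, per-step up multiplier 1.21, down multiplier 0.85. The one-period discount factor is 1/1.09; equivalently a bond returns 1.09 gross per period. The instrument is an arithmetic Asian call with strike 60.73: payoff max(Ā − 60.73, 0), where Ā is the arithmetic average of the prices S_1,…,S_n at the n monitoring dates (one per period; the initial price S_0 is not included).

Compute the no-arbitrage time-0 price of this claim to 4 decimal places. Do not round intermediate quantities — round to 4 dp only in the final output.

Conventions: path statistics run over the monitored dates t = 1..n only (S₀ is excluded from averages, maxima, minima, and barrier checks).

Risk-neutral up-probability p* = (R−d)/(u−d) = (1.09−0.85)/(1.21−0.85) = 0.6667; the claim prices as the p*-weighted sum of path payoffs discounted by R^4.
Enumerate all 2^4 = 16 price paths (U = up ×1.21, D = down ×0.85); each path with k up-moves has probability p*^k·(1−p*)^(4−k).
DDDD: Ā=53.4955, payoff=0.0000, prob=0.012346
UDDD: Ā=76.1524, payoff=15.4224, prob=0.024691
DUDD: Ā=69.0424, payoff=8.3124, prob=0.024691
UUDD: Ā=98.2838, payoff=37.5538, prob=0.049383
DDUD: Ā=62.9989, payoff=2.2689, prob=0.024691
UDUD: Ā=89.6807, payoff=28.9507, prob=0.049383
DUUD: Ā=82.5707, payoff=21.8407, prob=0.049383
UUUD: Ā=117.5419, payoff=56.8119, prob=0.098765
DDDU: Ā=57.8619, payoff=0.0000, prob=0.024691
UDDU: Ā=82.3681, payoff=21.6381, prob=0.049383
DUDU: Ā=75.2581, payoff=14.5281, prob=0.049383
UUDU: Ā=107.1321, payoff=46.4021, prob=0.098765
DDUU: Ā=69.2146, payoff=8.4846, prob=0.049383
UDUU: Ā=98.5290, payoff=37.7990, prob=0.098765
DUUU: Ā=91.4190, payoff=30.6890, prob=0.098765
UUUU: Ā=130.1377, payoff=69.4077, prob=0.197531
Price = Σ prob·payoff / R^4 = 37.878167 / 1.411582 = 26.8338

price = 26.8338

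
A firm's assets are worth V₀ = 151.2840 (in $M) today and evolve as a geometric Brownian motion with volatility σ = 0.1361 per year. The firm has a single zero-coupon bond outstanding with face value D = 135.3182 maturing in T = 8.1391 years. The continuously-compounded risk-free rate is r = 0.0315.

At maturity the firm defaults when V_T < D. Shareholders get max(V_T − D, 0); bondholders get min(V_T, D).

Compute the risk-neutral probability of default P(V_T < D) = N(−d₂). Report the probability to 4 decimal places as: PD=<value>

With assets at 151.2840 and a single debt payment of 135.3182 at 8.1391 years:
d₁ = [ln(V₀/D) + (r + σ²/2)T] / (σ√T)
   = [ln(151.2840/135.3182) + (0.0315 + 0.5·0.1361²)·8.1391] / (0.1361·√8.1391)
   = [0.111530 + 0.331763] / 0.388281 = 1.141679
d₂ = d₁ − σ√T = 1.141679 − 0.388281 = 0.753398
risk-neutral PD = N(−d₂) = N(-0.753398) = 0.225605

PD=0.2256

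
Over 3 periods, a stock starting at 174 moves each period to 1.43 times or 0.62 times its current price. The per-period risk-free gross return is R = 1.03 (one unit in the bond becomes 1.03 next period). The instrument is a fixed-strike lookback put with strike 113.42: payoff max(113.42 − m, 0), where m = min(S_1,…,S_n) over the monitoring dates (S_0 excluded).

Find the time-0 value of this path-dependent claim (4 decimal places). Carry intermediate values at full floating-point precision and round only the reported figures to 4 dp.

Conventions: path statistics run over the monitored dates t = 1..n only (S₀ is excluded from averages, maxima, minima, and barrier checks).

price = 17.8432

Set p* = 0.5062 (from d < R < u); the path-dependent value is the discounted p*-expectation over all price paths.
Enumerate all 2^3 = 8 price paths (U = up ×1.43, D = down ×0.62); each path with k up-moves has probability p*^k·(1−p*)^(3−k).
DDD: m=41.4691, payoff=71.9509, prob=0.120427
UDD: m=95.6464, payoff=17.7736, prob=0.123438
DUD: m=95.6464, payoff=17.7736, prob=0.123438
UUD: m=220.6038, payoff=0.0000, prob=0.126524
DDU: m=66.8856, payoff=46.5344, prob=0.123438
UDU: m=154.2684, payoff=0.0000, prob=0.126524
DUU: m=107.8800, payoff=5.5400, prob=0.126524
UUU: m=248.8200, payoff=0.0000, prob=0.129687
Price = Σ prob·payoff / R^3 = 19.497782 / 1.092727 = 17.8432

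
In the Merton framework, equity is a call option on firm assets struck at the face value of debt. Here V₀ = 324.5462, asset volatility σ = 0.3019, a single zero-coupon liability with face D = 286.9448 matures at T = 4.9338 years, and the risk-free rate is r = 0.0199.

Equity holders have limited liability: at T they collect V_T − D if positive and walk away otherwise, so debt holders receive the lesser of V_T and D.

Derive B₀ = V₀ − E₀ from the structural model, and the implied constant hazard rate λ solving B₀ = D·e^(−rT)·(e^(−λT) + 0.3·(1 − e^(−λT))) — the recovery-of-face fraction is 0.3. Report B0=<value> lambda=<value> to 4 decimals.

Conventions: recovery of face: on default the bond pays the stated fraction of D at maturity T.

B0=211.5942 lambda=0.0628

Equity is a call on the firm's assets struck at D = 286.9448:
d₁ = [ln(V₀/D) + (r + σ²/2)T] / (σ√T)
   = [ln(324.5462/286.9448) + (0.0199 + 0.5·0.3019²)·4.9338] / (0.3019·√4.9338)
   = [0.123138 + 0.323025] / 0.670585 = 0.665334
d₂ = d₁ − σ√T = 0.665334 − 0.670585 = -0.005251
N(d₁) = 0.747081,  N(d₂) = 0.497905,  e^(−rT) = 0.906483
E₀ = V₀·N(d₁) − D·e^(−rT)·N(d₂)
   = 324.5462·0.747081 − 286.9448·0.906483·0.497905 = 112.952036
B₀ = V₀ − E₀ = 324.5462 − 112.952036 = 211.594164
e^(−λT) = (B₀·e^(rT)/D − 0.3)/(1 − 0.3) = (211.5942·1.103164/286.9448 − 0.3)/0.7 = 0.73353935
λ = −ln(0.73353935)/4.9338 = 0.062806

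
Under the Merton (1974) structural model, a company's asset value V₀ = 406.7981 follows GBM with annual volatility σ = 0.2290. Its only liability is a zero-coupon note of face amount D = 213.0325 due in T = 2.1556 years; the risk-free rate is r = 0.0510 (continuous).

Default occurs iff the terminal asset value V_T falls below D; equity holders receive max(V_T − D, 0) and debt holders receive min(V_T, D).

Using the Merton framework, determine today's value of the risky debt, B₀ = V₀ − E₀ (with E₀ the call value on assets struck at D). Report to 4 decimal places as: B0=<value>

B0=190.4630

Work the structural quantities from V₀ = 406.7981 against face 213.0325:
d₁ = [ln(V₀/D) + (r + σ²/2)T] / (σ√T)
   = [ln(406.7981/213.0325) + (0.0510 + 0.5·0.2290²)·2.1556] / (0.2290·√2.1556)
   = [0.646872 + 0.166457] / 0.336217 = 2.419060
d₂ = d₁ − σ√T = 2.419060 − 0.336217 = 2.082843
N(d₁) = 0.992220,  N(d₂) = 0.981367,  e^(−rT) = 0.895892
E₀ = V₀·N(d₁) − D·e^(−rT)·N(d₂)
   = 406.7981·0.992220 − 213.0325·0.895892·0.981367 = 216.335137
B₀ = V₀ − E₀ = 406.7981 − 216.335137 = 190.462963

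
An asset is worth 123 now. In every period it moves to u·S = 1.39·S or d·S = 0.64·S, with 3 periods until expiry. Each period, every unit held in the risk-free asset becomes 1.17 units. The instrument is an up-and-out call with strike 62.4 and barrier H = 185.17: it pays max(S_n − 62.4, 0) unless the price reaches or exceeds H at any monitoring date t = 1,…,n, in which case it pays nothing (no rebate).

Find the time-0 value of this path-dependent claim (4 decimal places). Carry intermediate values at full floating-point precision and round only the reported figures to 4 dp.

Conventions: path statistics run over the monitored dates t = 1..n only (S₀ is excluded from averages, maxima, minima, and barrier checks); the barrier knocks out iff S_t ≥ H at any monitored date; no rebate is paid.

No-arbitrage gives p* = (R−d)/(u−d) = 0.7067: enumerate every path, weight its payoff by its p*-probability, and discount by R^3.
Enumerate all 2^3 = 8 price paths (U = up ×1.39, D = down ×0.64); each path with k up-moves has probability p*^k·(1−p*)^(3−k).
DDD: M=78.7200, payoff=0.0000, prob=0.025240
UDD: M=170.9700, payoff=7.6293, prob=0.060805
DUD: M=109.4208, payoff=7.6293, prob=0.060805
UUD: M=237.6483, payoff=0.0000, prob=0.146484
DDU: M=78.7200, payoff=7.6293, prob=0.060805
UDU: M=170.9700, payoff=89.6949, prob=0.146484
DUU: M=152.0949, payoff=89.6949, prob=0.146484
UUU: M=330.3311, payoff=0.0000, prob=0.352894
Price = Σ prob·payoff / R^3 = 27.669461 / 1.601613 = 17.2760

price = 17.2760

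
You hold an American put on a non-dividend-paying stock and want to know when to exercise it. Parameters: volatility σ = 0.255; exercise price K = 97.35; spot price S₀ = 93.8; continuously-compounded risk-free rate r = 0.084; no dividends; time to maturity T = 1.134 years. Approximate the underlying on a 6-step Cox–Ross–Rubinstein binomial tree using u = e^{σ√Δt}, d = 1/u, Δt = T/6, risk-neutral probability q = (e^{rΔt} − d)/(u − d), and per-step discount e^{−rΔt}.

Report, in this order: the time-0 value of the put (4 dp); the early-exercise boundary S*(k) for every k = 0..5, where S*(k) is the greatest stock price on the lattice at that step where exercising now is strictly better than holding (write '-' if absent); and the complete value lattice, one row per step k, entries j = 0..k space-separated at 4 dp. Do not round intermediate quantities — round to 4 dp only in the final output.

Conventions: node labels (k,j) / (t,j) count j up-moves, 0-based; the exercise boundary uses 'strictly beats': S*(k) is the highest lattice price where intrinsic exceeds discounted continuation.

price = 8.7891
boundary = - - 75.1470 67.2615 75.1470 83.9571
tree:
8.7891
14.2262 4.4962
22.2030 7.9672 1.7228
30.0885 13.6327 3.4589 0.3202
37.1466 22.2030 6.8595 0.7140 0.0000
43.4641 30.0885 13.3929 1.5921 0.0000 0.0000
49.1186 37.1466 22.2030 3.5500 0.0000 0.0000 0.0000

Δt=0.18900, u=1.11724, d=0.89506, q=0.54434, disc=e^(-rΔt)=0.98425
k=6 terminal: V=max(K-S,0) → 49.1186 37.1466 22.2030 3.5500 0.0000 0.0000 0.0000
k=5: j=0 S=53.8859 intr=43.4641 cont=41.9307 V=43.4641[EX]; j=1 S=67.2615 intr=30.0885 cont=28.5552 V=30.0885[EX]; j=2 S=83.9571 intr=13.3929 cont=11.8596 V=13.3929[EX]; j=3 S=104.7969 intr=0.0000 cont=1.5921 V=1.5921[hold]; j=4 S=130.8095 intr=0.0000 cont=0.0000 V=0.0000[hold]; j=5 S=163.2789 intr=0.0000 cont=0.0000 V=0.0000[hold]  S*(5)=83.9571
k=4: j=0 S=60.2034 intr=37.1466 cont=35.6133 V=37.1466[EX]; j=1 S=75.1470 intr=22.2030 cont=20.6696 V=22.2030[EX]; j=2 S=93.8000 intr=3.5500 cont=6.8595 V=6.8595[hold]; j=3 S=117.0830 intr=0.0000 cont=0.7140 V=0.7140[hold]; j=4 S=146.1452 intr=0.0000 cont=0.0000 V=0.0000[hold]  S*(4)=75.1470
k=3: j=0 S=67.2615 intr=30.0885 cont=28.5552 V=30.0885[EX]; j=1 S=83.9571 intr=13.3929 cont=13.6327 V=13.6327[hold]; j=2 S=104.7969 intr=0.0000 cont=3.4589 V=3.4589[hold]; j=3 S=130.8095 intr=0.0000 cont=0.3202 V=0.3202[hold]  S*(3)=67.2615
k=2: j=0 S=75.1470 intr=22.2030 cont=20.7981 V=22.2030[EX]; j=1 S=93.8000 intr=3.5500 cont=7.9672 V=7.9672[hold]; j=2 S=117.0830 intr=0.0000 cont=1.7228 V=1.7228[hold]  S*(2)=75.1470
k=1: j=0 S=83.9571 intr=13.3929 cont=14.2262 V=14.2262[hold]; j=1 S=104.7969 intr=0.0000 cont=4.4962 V=4.4962[hold]  S*(1)=-
k=0: j=0 S=93.8000 intr=3.5500 cont=8.7891 V=8.7891[hold]  S*(0)=-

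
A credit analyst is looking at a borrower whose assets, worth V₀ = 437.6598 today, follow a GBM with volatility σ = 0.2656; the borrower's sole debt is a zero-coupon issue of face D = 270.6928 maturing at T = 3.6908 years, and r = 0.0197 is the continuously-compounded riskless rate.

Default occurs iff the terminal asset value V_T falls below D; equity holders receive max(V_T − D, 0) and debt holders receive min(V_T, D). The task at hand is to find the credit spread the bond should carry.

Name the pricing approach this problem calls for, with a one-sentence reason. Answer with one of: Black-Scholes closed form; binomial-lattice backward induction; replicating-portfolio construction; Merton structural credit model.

Key observation: the data describe a firm's assets (V₀ = 437.6598, GBM) and a single zero-coupon debt of face 270.6928, so credit quantities follow from equity-as-call in the structural model.

framework: Merton structural credit model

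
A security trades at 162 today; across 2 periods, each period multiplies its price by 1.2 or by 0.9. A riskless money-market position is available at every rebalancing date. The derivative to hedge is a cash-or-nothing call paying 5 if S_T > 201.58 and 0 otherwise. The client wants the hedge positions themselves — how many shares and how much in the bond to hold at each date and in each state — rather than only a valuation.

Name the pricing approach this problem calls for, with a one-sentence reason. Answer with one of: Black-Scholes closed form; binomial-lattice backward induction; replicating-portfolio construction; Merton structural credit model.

Key observation: the task asks for the hedge itself — share and bond holdings at every node of the 2-period tree on spot 162 with factors 1.2/0.9 — which is exactly what the replicating-portfolio construction produces.

framework: replicating-portfolio construction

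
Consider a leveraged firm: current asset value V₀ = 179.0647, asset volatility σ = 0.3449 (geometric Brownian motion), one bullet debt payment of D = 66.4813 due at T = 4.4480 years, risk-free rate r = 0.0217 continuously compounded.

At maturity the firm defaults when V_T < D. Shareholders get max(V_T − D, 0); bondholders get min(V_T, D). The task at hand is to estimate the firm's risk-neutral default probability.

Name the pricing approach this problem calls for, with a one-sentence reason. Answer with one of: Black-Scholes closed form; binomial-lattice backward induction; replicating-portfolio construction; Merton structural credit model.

framework: Merton structural credit model

Key observation: with the firm-asset dynamics (V₀ = 179.0647) and a single zero-coupon liability of face 66.4813 given, debt value, spread, and default probability all derive from the option view of the balance sheet.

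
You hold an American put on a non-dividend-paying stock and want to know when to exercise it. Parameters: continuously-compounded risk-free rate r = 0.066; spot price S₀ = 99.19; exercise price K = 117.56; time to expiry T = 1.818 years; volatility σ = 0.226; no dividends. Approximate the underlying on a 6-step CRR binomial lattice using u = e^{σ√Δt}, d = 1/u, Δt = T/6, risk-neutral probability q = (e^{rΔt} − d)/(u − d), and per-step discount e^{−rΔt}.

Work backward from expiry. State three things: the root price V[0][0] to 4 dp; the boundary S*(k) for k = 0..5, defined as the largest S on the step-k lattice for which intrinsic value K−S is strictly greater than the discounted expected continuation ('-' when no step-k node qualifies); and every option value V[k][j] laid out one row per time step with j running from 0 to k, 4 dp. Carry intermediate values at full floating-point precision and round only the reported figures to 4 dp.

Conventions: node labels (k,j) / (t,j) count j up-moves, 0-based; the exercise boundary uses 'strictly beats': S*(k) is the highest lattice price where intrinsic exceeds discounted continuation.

params: Δt=0.30300 u=1.13247 d=0.88302 q=0.54992 e^(-rΔt)=0.98020
t_6 payoffs: 70.5377 57.2543 40.2184 18.3700 0.0000 0.0000 0.0000
t_5: node(5,0) S=53.2514 payoff=64.3086 vs cont=61.9810 → 64.3086 [stop]  node(5,1) S=68.2945 payoff=49.2655 vs cont=46.9379 → 49.2655 [stop]  node(5,2) S=87.5872 payoff=29.9728 vs cont=27.6452 → 29.9728 [stop]  node(5,3) S=112.3299 payoff=5.2301 vs cont=8.1044 → 8.1044 [wait]  node(5,4) S=144.0622 payoff=0.0000 vs cont=0.0000 → 0.0000 [wait]  node(5,5) S=184.7587 payoff=0.0000 vs cont=0.0000 → 0.0000 [wait]  ⇒ S*(5)=87.5872
t_4: node(4,0) S=60.3057 payoff=57.2543 vs cont=54.9267 → 57.2543 [stop]  node(4,1) S=77.3416 payoff=40.2184 vs cont=37.8908 → 40.2184 [stop]  node(4,2) S=99.1900 payoff=18.3700 vs cont=17.5917 → 18.3700 [stop]  node(4,3) S=127.2104 payoff=0.0000 vs cont=3.5754 → 3.5754 [wait]  node(4,4) S=163.1464 payoff=0.0000 vs cont=0.0000 → 0.0000 [wait]  ⇒ S*(4)=99.1900
t_3: node(3,0) S=68.2945 payoff=49.2655 vs cont=46.9379 → 49.2655 [stop]  node(3,1) S=87.5872 payoff=29.9728 vs cont=27.6452 → 29.9728 [stop]  node(3,2) S=112.3299 payoff=5.2301 vs cont=10.0316 → 10.0316 [wait]  node(3,3) S=144.0622 payoff=0.0000 vs cont=1.5774 → 1.5774 [wait]  ⇒ S*(3)=87.5872
t_2: node(2,0) S=77.3416 payoff=40.2184 vs cont=37.8908 → 40.2184 [stop]  node(2,1) S=99.1900 payoff=18.3700 vs cont=18.6305 → 18.6305 [wait]  node(2,2) S=127.2104 payoff=0.0000 vs cont=5.2759 → 5.2759 [wait]  ⇒ S*(2)=77.3416
t_1: node(1,0) S=87.5872 payoff=29.9728 vs cont=27.7856 → 29.9728 [stop]  node(1,1) S=112.3299 payoff=5.2301 vs cont=11.0632 → 11.0632 [wait]  ⇒ S*(1)=87.5872
t_0: node(0,0) S=99.1900 payoff=18.3700 vs cont=19.1865 → 19.1865 [wait]  ⇒ S*(0)=-

price = 19.1865
boundary = - 87.5872 77.3416 87.5872 99.1900 87.5872
tree:
19.1865
29.9728 11.0632
40.2184 18.6305 5.2759
49.2655 29.9728 10.0316 1.5774
57.2543 40.2184 18.3700 3.5754 0.0000
64.3086 49.2655 29.9728 8.1044 0.0000 0.0000
70.5377 57.2543 40.2184 18.3700 0.0000 0.0000 0.0000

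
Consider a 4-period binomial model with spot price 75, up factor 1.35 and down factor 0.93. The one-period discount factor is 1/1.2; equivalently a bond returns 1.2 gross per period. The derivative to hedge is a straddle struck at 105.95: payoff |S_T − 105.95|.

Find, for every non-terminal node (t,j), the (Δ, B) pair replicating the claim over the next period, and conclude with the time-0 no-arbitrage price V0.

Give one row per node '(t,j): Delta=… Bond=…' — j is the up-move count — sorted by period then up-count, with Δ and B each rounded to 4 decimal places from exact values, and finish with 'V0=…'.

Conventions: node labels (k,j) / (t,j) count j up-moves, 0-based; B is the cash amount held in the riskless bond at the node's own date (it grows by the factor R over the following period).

Risk-neutral probability p* = (R−d)/(u−d) = (1.2−0.93)/(1.35−0.93) = 0.6429.
Terminal payoffs: V(4,0)=49.8461, V(4,1)=24.5089, V(4,2)=12.2710, V(4,3)=65.6612, V(4,4)=143.1630
(3,0): S=60.3268. Δ = (V_up−V_dn)/(S_up−S_dn) = (24.5089−49.8461)/(81.4411−56.1039) = -1.0000. V = [p*·24.5089 + (1−p*)·49.8461]/1.2 = 27.9649. B = V − Δ·S = 88.2917.
(3,1): S=87.5711. Δ = (V_up−V_dn)/(S_up−S_dn) = (12.2710−24.5089)/(118.2210−81.4411) = -0.3327. V = [p*·12.2710 + (1−p*)·24.5089]/1.2 = 13.8681. B = V − Δ·S = 43.0058.
(3,2): S=127.1194. Δ = (V_up−V_dn)/(S_up−S_dn) = (65.6612−12.2710)/(171.6112−118.2210) = 1.0000. V = [p*·65.6612 + (1−p*)·12.2710]/1.2 = 38.8277. B = V − Δ·S = -88.2917.
(3,3): S=184.5281. Δ = (V_up−V_dn)/(S_up−S_dn) = (143.1630−65.6612)/(249.1130−171.6112) = 1.0000. V = [p*·143.1630 + (1−p*)·65.6612]/1.2 = 96.2365. B = V − Δ·S = -88.2917.
(2,0): S=64.8675. Δ = (V_up−V_dn)/(S_up−S_dn) = (13.8681−27.9649)/(87.5711−60.3268) = -0.5174. V = [p*·13.8681 + (1−p*)·27.9649]/1.2 = 15.7522. B = V − Δ·S = 49.3161.
(2,1): S=94.1625. Δ = (V_up−V_dn)/(S_up−S_dn) = (38.8277−13.8681)/(127.1194−87.5711) = 0.6311. V = [p*·38.8277 + (1−p*)·13.8681]/1.2 = 24.9280. B = V − Δ·S = -34.4998.
(2,2): S=136.6875. Δ = (V_up−V_dn)/(S_up−S_dn) = (96.2365−38.8277)/(184.5281−127.1194) = 1.0000. V = [p*·96.2365 + (1−p*)·38.8277]/1.2 = 63.1111. B = V − Δ·S = -73.5764.
(1,0): S=69.7500. Δ = (V_up−V_dn)/(S_up−S_dn) = (24.9280−15.7522)/(94.1625−64.8675) = 0.3132. V = [p*·24.9280 + (1−p*)·15.7522]/1.2 = 18.0424. B = V − Δ·S = -3.8046.
(1,1): S=101.2500. Δ = (V_up−V_dn)/(S_up−S_dn) = (63.1111−24.9280)/(136.6875−94.1625) = 0.8979. V = [p*·63.1111 + (1−p*)·24.9280]/1.2 = 41.2286. B = V − Δ·S = -49.6837.
(0,0): S=75.0000. Δ = (V_up−V_dn)/(S_up−S_dn) = (41.2286−18.0424)/(101.2500−69.7500) = 0.7361. V = [p*·41.2286 + (1−p*)·18.0424]/1.2 = 27.4565. B = V − Δ·S = -27.7486.
Verification: the root portfolio costs Δ(0,0)·S0 + B(0,0) = 27.4565, matching V0.

(0,0): Delta=0.7361 Bond=-27.7486
(1,0): Delta=0.3132 Bond=-3.8046
(1,1): Delta=0.8979 Bond=-49.6837
(2,0): Delta=-0.5174 Bond=49.3161
(2,1): Delta=0.6311 Bond=-34.4998
(2,2): Delta=1.0000 Bond=-73.5764
(3,0): Delta=-1.0000 Bond=88.2917
(3,1): Delta=-0.3327 Bond=43.0058
(3,2): Delta=1.0000 Bond=-88.2917
(3,3): Delta=1.0000 Bond=-88.2917
V0=27.4565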